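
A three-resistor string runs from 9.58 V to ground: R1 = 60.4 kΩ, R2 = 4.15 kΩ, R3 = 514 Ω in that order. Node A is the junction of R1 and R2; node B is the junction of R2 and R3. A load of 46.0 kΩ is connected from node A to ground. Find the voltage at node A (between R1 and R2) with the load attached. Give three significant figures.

Below node A the series string R2+R3 = 4664 Ω sits in parallel with the 46000 Ω load: 4235 Ω.
V_A = 9.58 × 4235/(60400 + 4235) = 0.628 V.

V ≈ 0.628 V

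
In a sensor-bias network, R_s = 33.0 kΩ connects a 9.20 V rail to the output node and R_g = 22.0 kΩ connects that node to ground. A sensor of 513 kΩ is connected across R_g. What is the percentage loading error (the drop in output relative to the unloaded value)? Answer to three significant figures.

2.51 %

The divider's output (Thévenin) resistance is R_s‖R_g = 13.20 kΩ.
Fractional drop under load = R_th/(R_th + R_L) = 13.20 / (13.20 + 513) = 0.02509.
So the output falls by 2.51 %.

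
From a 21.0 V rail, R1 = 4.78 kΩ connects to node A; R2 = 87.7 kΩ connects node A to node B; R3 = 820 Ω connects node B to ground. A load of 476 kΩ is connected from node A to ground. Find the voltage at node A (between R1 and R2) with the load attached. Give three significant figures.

Below node A the series string R2+R3 = 88520 Ω sits in parallel with the 476000 Ω load: 74640 Ω.
V_A = 21.0 × 74640/(4780 + 74640) = 19.7 V.

V ≈ 19.7 V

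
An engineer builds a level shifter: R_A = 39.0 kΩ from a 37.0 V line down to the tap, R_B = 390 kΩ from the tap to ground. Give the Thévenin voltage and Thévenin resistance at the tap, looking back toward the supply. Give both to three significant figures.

V_th = 33.6 V, R_th = 35.5 kΩ

V_th is the open-circuit tap voltage: 37.0 × 390/(39.0 + 390) = 33.6 V.
With the supply zeroed, R_A and R_B appear in parallel from the tap: R_th = R_A‖R_B = (39.0 × 390)/429.0 = 35.5 kΩ.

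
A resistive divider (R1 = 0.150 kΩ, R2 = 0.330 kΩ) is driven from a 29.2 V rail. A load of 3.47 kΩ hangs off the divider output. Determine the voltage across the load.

The load sits in parallel with R2: R2‖R_L = (330 × 3470) / (330 + 3470) = 301.3 Ω.
V_out = 29.2 × 301.3 / (150 + 301.3) = 29.2 × 301.3/451.3 = 19.5 V.

V_out ≈ 19.5 V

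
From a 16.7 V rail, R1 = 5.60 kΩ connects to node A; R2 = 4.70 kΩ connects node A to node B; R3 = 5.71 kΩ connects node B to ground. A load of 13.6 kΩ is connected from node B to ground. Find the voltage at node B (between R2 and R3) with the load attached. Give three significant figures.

At node B, R3 is in parallel with the load: R3‖R_L = 4.022 kΩ.
Below node A the resistance is R2 + (R3‖R_L) = 8.722 kΩ, so V_A = 16.7 × 8.722/14.32 = 10.17 V.
Then V_B = V_A × (R3‖R_L)/(R2 + R3‖R_L) = 10.17 × 4.022/8.722 = 4.69 V.

V ≈ 4.69 V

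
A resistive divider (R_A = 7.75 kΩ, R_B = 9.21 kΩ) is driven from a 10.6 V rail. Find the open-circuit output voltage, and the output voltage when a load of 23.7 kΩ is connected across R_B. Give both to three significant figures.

Open-circuit: V = 10.6 × 9.21/(7.75 + 9.21) = 5.76 V.
With the load, R_B becomes R_B‖R_L = 6.633 kΩ, so V = 10.6 × 6.633/14.38 = 4.89 V.

Unloaded: 5.76 V; loaded: 4.89 V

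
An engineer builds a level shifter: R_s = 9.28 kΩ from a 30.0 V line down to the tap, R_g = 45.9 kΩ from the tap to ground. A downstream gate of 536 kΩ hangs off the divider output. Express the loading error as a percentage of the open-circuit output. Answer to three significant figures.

1.42 %

The divider's output (Thévenin) resistance is R_s‖R_g = 7.719 kΩ.
Fractional drop under load = R_th/(R_th + R_L) = 7.719 / (7.719 + 536) = 0.01420.
So the output falls by 1.42 %.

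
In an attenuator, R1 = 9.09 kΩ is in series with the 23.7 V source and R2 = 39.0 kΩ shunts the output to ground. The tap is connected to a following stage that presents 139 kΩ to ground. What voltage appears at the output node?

The load sits in parallel with R2: R2‖R_L = (39.0 × 139) / (39.0 + 139) = 30.46 kΩ.
V_out = 23.7 × 30.46 / (9.09 + 30.46) = 23.7 × 30.46/39.55 = 18.3 V.

V_out ≈ 18.3 V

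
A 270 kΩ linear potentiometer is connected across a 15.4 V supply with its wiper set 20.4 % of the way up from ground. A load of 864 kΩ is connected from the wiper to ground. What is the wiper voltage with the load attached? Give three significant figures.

V ≈ 2.99 V

The wiper splits the pot into (1−α)R = 214.9 kΩ above and αR = 55.08 kΩ below.
Lower section ‖ load = 51.78 kΩ.
V_wiper = 15.4 × 51.78/(214.9 + 51.78) = 2.99 V.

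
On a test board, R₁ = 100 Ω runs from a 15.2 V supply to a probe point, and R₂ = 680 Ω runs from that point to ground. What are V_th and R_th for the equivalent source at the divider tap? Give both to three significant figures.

V_th = 13.3 V, R_th = 87.2 Ω

V_th is the open-circuit tap voltage: 15.2 × 680/(100 + 680) = 13.3 V.
With the supply zeroed, R₁ and R₂ appear in parallel from the tap: R_th = R₁‖R₂ = (100 × 680)/780.0 = 87.2 Ω.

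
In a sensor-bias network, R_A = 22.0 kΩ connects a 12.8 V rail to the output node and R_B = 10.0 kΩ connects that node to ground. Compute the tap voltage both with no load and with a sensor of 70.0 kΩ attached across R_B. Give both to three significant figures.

Unloaded: 4.00 V; loaded: 3.64 V

Open-circuit: V = 12.8 × 10.0/(22.0 + 10.0) = 4.00 V.
With the load, R_B becomes R_B‖R_L = 8.750 kΩ, so V = 12.8 × 8.750/30.75 = 3.64 V.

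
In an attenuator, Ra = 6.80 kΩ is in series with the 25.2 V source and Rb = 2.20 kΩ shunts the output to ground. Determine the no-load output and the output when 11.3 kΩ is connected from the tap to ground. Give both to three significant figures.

Open-circuit: V = 25.2 × 2.20/(6.80 + 2.20) = 6.16 V.
With the load, Rb becomes Rb‖R_L = 1.841 kΩ, so V = 25.2 × 1.841/8.641 = 5.37 V.

Unloaded: 6.16 V; loaded: 5.37 V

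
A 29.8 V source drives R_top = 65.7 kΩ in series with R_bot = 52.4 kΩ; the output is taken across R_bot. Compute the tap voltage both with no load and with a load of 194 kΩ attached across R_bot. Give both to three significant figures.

Open-circuit: V = 29.8 × 52.4/(65.7 + 52.4) = 13.2 V.
With the load, R_bot becomes R_bot‖R_L = 41.26 kΩ, so V = 29.8 × 41.26/107.0 = 11.5 V.

Unloaded: 13.2 V; loaded: 11.5 V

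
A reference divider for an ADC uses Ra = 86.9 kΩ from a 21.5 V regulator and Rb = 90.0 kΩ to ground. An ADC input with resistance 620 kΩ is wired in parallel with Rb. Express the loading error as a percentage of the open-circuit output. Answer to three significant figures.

6.66 %

The divider's output (Thévenin) resistance is Ra‖Rb = 44.21 kΩ.
Fractional drop under load = R_th/(R_th + R_L) = 44.21 / (44.21 + 620) = 0.06656.
So the output falls by 6.66 %.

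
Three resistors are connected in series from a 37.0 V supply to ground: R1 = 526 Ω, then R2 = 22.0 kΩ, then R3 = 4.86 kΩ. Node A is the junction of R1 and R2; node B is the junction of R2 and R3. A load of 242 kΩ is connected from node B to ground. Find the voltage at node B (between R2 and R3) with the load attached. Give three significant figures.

V ≈ 6.46 V

At node B, R3 is in parallel with the load: R3‖R_L = 4764 Ω.
Below node A the resistance is R2 + (R3‖R_L) = 26760 Ω, so V_A = 37.0 × 26760/27290 = 36.29 V.
Then V_B = V_A × (R3‖R_L)/(R2 + R3‖R_L) = 36.29 × 4764/26760 = 6.46 V.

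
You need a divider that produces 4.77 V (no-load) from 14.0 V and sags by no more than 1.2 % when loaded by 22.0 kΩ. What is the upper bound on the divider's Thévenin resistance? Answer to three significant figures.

Loading drop = R_th/(R_th + R_L) ≤ 0.0120, so R_th ≤ R_L · ε/(1−ε) = 22.0 kΩ × 0.0120/0.9880 = 267 Ω.
(Any R1, R2 with R2/(R1+R2) = 0.341 and R1‖R2 ≤ 267 Ω will meet the spec.)

R_th ≤ 267 Ω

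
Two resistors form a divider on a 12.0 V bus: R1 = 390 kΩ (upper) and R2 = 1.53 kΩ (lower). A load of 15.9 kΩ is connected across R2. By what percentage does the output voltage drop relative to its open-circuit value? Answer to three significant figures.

8.75 %

Unloaded V = 12.0 × 1.53/391.5 = 0.046893 V.
Loaded: R2‖R_L = 1.396 kΩ, giving V = 12.0 × 1.396/391.4 = 0.042791 V.
Drop = (0.046893 − 0.042791) / 0.046893 = 8.75 %.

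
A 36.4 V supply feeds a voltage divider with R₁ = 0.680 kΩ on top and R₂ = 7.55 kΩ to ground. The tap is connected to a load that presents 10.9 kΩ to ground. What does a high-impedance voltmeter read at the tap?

The load sits in parallel with R₂: R₂‖R_L = (7550 × 10900) / (7550 + 10900) = 4460 Ω.
V_out = 36.4 × 4460 / (680 + 4460) = 36.4 × 4460/5140 = 31.6 V.
(Unloaded it would have been 33.4 V.)

V_out ≈ 31.6 V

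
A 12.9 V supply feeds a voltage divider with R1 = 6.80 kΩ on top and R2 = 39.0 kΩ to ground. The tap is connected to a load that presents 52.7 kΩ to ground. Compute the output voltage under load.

V_out ≈ 9.90 V

The load sits in parallel with R2: R2‖R_L = (39.0 × 52.7) / (39.0 + 52.7) = 22.41 kΩ.
V_out = 12.9 × 22.41 / (6.80 + 22.41) = 12.9 × 22.41/29.21 = 9.90 V.
(Unloaded it would have been 11.0 V.)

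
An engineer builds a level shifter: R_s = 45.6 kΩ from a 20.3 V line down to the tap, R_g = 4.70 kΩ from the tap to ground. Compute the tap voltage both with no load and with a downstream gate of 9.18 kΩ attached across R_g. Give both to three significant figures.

Open-circuit: V = 20.3 × 4.70/(45.6 + 4.70) = 1.90 V.
With the load, R_g becomes R_g‖R_L = 3.109 kΩ, so V = 20.3 × 3.109/48.71 = 1.30 V.

Unloaded: 1.90 V; loaded: 1.30 V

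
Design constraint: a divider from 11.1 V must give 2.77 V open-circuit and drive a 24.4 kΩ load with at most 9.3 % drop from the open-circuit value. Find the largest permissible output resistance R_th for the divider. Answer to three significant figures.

Loading drop = R_th/(R_th + R_L) ≤ 0.0930, so R_th ≤ R_L · ε/(1−ε) = 24.4 kΩ × 0.0930/0.9070 = 2.50 kΩ.
(Any R1, R2 with R2/(R1+R2) = 0.250 and R1‖R2 ≤ 2.50 kΩ will meet the spec.)

R_th ≤ 2.50 kΩ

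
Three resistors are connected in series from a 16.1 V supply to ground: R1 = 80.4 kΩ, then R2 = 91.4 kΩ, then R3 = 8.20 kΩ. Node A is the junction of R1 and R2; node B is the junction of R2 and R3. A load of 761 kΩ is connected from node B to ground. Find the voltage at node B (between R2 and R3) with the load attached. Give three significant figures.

At node B, R3 is in parallel with the load: R3‖R_L = 8.113 kΩ.
Below node A the resistance is R2 + (R3‖R_L) = 99.51 kΩ, so V_A = 16.1 × 99.51/179.9 = 8.905 V.
Then V_B = V_A × (R3‖R_L)/(R2 + R3‖R_L) = 8.905 × 8.113/99.51 = 0.726 V.

V ≈ 0.726 V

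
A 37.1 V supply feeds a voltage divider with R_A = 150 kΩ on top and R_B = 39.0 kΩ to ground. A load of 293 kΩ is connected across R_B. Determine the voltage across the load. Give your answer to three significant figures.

V_out ≈ 6.92 V

The load sits in parallel with R_B: R_B‖R_L = (39.0 × 293) / (39.0 + 293) = 34.42 kΩ.
V_out = 37.1 × 34.42 / (150 + 34.42) = 37.1 × 34.42/184.4 = 6.92 V.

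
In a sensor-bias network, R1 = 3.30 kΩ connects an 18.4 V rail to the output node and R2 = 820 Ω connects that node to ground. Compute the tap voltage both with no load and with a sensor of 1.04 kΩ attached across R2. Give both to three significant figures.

Unloaded: 3.66 V; loaded: 2.24 V

Open-circuit: V = 18.4 × 820/(3300 + 820) = 3.66 V.
With the load, R2 becomes R2‖R_L = 458.5 Ω, so V = 18.4 × 458.5/3758 = 2.24 V.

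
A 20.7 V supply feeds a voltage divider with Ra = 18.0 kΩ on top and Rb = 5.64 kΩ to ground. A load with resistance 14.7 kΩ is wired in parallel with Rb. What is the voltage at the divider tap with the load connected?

The load sits in parallel with Rb: Rb‖R_L = (5.64 × 14.7) / (5.64 + 14.7) = 4.076 kΩ.
V_out = 20.7 × 4.076 / (18.0 + 4.076) = 20.7 × 4.076/22.08 = 3.82 V.
(Unloaded it would have been 4.94 V.)

V_out ≈ 3.82 V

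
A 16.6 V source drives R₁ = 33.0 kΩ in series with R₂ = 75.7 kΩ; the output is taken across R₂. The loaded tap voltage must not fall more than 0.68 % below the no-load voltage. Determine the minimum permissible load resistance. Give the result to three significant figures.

R_L(min) ≈ 3.36 MΩ

Output resistance R_th = R₁‖R₂ = (33.0 × 75.7)/108.7 = 22.98 kΩ.
The fractional drop is R_th/(R_th + R_L); requiring this ≤ 0.00680 gives R_L ≥ R_th(1/0.00680 − 1) = 22.98 × 146.1 = 3.36 MΩ.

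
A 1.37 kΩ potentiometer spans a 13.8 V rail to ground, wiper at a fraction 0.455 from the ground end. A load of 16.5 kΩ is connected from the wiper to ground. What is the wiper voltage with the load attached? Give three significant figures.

V ≈ 6.15 V

The wiper splits the pot into (1−α)R = 746.6 Ω above and αR = 623.4 Ω below.
Lower section ‖ load = 600.7 Ω.
V_wiper = 13.8 × 600.7/(746.6 + 600.7) = 6.15 V.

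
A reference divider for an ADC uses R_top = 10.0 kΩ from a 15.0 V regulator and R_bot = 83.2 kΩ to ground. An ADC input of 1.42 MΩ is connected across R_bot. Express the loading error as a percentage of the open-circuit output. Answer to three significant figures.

The divider's output (Thévenin) resistance is R_top‖R_bot = 8.927 kΩ.
Fractional drop under load = R_th/(R_th + R_L) = 8.927 / (8.927 + 1420) = 0.006247.
So the output falls by 0.625 %.

0.625 %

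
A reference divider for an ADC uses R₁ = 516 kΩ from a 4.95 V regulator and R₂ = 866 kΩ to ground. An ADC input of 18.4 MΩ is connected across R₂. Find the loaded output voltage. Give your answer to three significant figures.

The load sits in parallel with R₂: R₂‖R_L = (866 × 18400) / (866 + 18400) = 827.1 kΩ.
V_out = 4.95 × 827.1 / (516 + 827.1) = 4.95 × 827.1/1343 = 3.05 V.

V_out ≈ 3.05 V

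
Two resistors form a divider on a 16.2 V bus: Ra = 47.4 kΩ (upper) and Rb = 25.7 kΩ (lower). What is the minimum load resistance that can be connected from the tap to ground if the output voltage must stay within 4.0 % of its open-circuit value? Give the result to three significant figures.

Output resistance R_th = Ra‖Rb = (47.4 × 25.7)/73.10 = 16.66 kΩ.
The fractional drop is R_th/(R_th + R_L); requiring this ≤ 0.0400 gives R_L ≥ R_th(1/0.0400 − 1) = 16.66 × 24.00 = 400 kΩ.

R_L(min) ≈ 400 kΩ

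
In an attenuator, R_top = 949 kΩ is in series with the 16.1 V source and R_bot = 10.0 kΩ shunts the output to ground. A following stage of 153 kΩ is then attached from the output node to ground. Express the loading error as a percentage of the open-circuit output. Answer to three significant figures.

The divider's output (Thévenin) resistance is R_top‖R_bot = 9.896 kΩ.
Fractional drop under load = R_th/(R_th + R_L) = 9.896 / (9.896 + 153) = 0.06075.
So the output falls by 6.07 %.

6.07 %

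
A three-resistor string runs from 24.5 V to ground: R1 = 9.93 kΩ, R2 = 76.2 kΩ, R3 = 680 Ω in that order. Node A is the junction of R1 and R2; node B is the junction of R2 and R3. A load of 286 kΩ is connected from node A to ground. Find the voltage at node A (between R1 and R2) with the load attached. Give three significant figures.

V ≈ 21.1 V

Below node A the series string R2+R3 = 76880 Ω sits in parallel with the 286000 Ω load: 60590 Ω.
V_A = 24.5 × 60590/(9930 + 60590) = 21.1 V.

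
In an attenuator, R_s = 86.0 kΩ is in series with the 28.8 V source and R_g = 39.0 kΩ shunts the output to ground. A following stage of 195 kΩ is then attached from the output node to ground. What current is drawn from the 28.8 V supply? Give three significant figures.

I ≈ 0.243 mA

R_g‖R_L = 32.50 kΩ, so the source sees R_s + R_g‖R_L = 118.5 kΩ.
I = 28.8 V / 118.5 kΩ = 0.243 mA.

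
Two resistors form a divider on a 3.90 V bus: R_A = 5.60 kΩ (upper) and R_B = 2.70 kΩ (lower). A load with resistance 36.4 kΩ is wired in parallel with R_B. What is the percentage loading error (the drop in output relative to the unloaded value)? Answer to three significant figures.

4.77 %

The divider's output (Thévenin) resistance is R_A‖R_B = 1.822 kΩ.
Fractional drop under load = R_th/(R_th + R_L) = 1.822 / (1.822 + 36.4) = 0.04766.
So the output falls by 4.77 %.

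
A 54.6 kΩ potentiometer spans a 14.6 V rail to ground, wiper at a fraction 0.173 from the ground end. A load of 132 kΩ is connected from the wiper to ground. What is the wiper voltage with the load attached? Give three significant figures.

The wiper splits the pot into (1−α)R = 45.15 kΩ above and αR = 9.446 kΩ below.
Lower section ‖ load = 8.815 kΩ.
V_wiper = 14.6 × 8.815/(45.15 + 8.815) = 2.38 V.

V ≈ 2.38 V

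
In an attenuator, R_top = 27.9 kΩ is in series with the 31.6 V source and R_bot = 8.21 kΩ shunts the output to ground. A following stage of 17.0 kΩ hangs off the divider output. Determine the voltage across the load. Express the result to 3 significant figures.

V_out ≈ 5.23 V

The load sits in parallel with R_bot: R_bot‖R_L = (8.21 × 17.0) / (8.21 + 17.0) = 5.536 kΩ.
V_out = 31.6 × 5.536 / (27.9 + 5.536) = 31.6 × 5.536/33.44 = 5.23 V.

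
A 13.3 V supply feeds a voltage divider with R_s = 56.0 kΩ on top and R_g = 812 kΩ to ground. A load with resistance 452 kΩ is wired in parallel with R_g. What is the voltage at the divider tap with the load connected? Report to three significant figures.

V_out ≈ 11.1 V

The load sits in parallel with R_g: R_g‖R_L = (812 × 452) / (812 + 452) = 290.4 kΩ.
V_out = 13.3 × 290.4 / (56.0 + 290.4) = 13.3 × 290.4/346.4 = 11.1 V.
(Unloaded it would have been 12.4 V.)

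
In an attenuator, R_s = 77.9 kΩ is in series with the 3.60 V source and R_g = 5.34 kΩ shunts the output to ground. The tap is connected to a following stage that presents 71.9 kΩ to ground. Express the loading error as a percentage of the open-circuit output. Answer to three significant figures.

6.50 %

The divider's output (Thévenin) resistance is R_s‖R_g = 4.997 kΩ.
Fractional drop under load = R_th/(R_th + R_L) = 4.997 / (4.997 + 71.9) = 0.06499.
So the output falls by 6.50 %.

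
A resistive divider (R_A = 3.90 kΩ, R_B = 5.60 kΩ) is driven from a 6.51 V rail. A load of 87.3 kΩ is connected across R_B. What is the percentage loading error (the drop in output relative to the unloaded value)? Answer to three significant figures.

2.57 %

The divider's output (Thévenin) resistance is R_A‖R_B = 2.299 kΩ.
Fractional drop under load = R_th/(R_th + R_L) = 2.299 / (2.299 + 87.3) = 0.02566.
So the output falls by 2.57 %.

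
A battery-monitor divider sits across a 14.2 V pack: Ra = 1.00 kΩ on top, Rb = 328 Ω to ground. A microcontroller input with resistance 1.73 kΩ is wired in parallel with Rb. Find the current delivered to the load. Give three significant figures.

Rb‖R_L = 275.7 Ω; V_out = 14.2 × 275.7/1276 = 3.069 V.
I_L = V_out / R_L = 3.069 / 1.73 kΩ = 1.77 mA.

I_L ≈ 1.77 mA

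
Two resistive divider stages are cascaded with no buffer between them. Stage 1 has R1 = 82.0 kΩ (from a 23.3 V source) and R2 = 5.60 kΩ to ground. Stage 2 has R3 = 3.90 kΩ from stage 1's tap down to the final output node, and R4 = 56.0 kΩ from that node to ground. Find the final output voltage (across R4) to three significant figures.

V_out ≈ 1.28 V

Stage 2 presents R3+R4 = 59.90 kΩ as a load on stage 1's tap.
Stage 1's lower leg becomes R2‖(R3+R4) = 5.121 kΩ, so V_mid = 23.3 × 5.121/87.12 = 1.370 V.
Stage 2 is itself unloaded: V_out = V_mid × R4/(R3+R4) = 1.370 × 56.0/59.90 = 1.28 V.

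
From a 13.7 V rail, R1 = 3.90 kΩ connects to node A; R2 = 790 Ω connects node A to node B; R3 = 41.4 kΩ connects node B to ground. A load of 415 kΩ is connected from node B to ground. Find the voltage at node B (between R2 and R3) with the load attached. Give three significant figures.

At node B, R3 is in parallel with the load: R3‖R_L = 37640 Ω.
Below node A the resistance is R2 + (R3‖R_L) = 38430 Ω, so V_A = 13.7 × 38430/42330 = 12.44 V.
Then V_B = V_A × (R3‖R_L)/(R2 + R3‖R_L) = 12.44 × 37640/38430 = 12.2 V.

V ≈ 12.2 V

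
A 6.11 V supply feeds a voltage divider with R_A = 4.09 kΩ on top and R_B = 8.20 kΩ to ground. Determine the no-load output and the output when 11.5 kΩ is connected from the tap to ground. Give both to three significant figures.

Unloaded: 4.08 V; loaded: 3.29 V

Open-circuit: V = 6.11 × 8.20/(4.09 + 8.20) = 4.08 V.
With the load, R_B becomes R_B‖R_L = 4.787 kΩ, so V = 6.11 × 4.787/8.877 = 3.29 V.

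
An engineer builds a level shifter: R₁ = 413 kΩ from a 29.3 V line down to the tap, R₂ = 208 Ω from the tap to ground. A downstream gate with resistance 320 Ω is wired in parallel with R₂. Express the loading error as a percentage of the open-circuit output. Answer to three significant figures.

The divider's output (Thévenin) resistance is R₁‖R₂ = 207.9 Ω.
Fractional drop under load = R_th/(R_th + R_L) = 207.9 / (207.9 + 320) = 0.3938.
So the output falls by 39.4 %.

39.4 %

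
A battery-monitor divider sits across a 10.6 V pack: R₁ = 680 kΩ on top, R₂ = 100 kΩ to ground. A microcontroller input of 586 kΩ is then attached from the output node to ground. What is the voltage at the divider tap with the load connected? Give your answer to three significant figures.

V_out ≈ 1.18 V

The load sits in parallel with R₂: R₂‖R_L = (100 × 586) / (100 + 586) = 85.42 kΩ.
V_out = 10.6 × 85.42 / (680 + 85.42) = 10.6 × 85.42/765.4 = 1.18 V.
(Unloaded it would have been 1.36 V.)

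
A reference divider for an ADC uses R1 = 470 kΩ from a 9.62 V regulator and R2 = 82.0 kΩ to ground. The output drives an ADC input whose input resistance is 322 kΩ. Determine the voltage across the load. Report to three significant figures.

The load sits in parallel with R2: R2‖R_L = (82.0 × 322) / (82.0 + 322) = 65.36 kΩ.
V_out = 9.62 × 65.36 / (470 + 65.36) = 9.62 × 65.36/535.4 = 1.17 V.

V_out ≈ 1.17 V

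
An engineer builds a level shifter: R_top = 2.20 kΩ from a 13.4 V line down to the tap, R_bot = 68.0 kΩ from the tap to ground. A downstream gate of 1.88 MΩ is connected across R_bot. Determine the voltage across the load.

V_out ≈ 13.0 V

The load sits in parallel with R_bot: R_bot‖R_L = (68.0 × 1880) / (68.0 + 1880) = 65.63 kΩ.
V_out = 13.4 × 65.63 / (2.20 + 65.63) = 13.4 × 65.63/67.83 = 13.0 V.
(Unloaded it would have been 13.0 V.)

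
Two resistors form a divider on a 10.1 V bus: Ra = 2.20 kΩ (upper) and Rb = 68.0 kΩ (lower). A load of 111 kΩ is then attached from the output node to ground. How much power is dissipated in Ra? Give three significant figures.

Total resistance from the source is Ra + (Rb‖R_L) = 44.37 kΩ, so I = 10.1/44.37 kΩ = 0.2276 mA.
P = I²·Ra = (0.2276 mA)² × 2.20 kΩ = 0.114 mW.

P ≈ 0.114 mW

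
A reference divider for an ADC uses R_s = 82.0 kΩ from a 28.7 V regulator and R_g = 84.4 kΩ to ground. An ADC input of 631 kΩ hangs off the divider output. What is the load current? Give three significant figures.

I_L ≈ 0.0216 mA

R_g‖R_L = 74.44 kΩ; V_out = 28.7 × 74.44/156.4 = 13.66 V.
I_L = V_out / R_L = 13.66 / 631 kΩ = 0.0216 mA.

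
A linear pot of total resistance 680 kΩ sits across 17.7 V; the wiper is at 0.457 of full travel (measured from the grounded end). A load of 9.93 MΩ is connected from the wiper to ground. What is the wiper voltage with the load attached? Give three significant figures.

The wiper splits the pot into (1−α)R = 369.2 kΩ above and αR = 310.8 kΩ below.
Lower section ‖ load = 301.3 kΩ.
V_wiper = 17.7 × 301.3/(369.2 + 301.3) = 7.95 V.

V ≈ 7.95 V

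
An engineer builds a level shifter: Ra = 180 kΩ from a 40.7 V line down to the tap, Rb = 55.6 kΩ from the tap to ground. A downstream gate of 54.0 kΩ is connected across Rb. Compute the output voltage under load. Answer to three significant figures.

V_out ≈ 5.38 V

The load sits in parallel with Rb: Rb‖R_L = (55.6 × 54.0) / (55.6 + 54.0) = 27.39 kΩ.
V_out = 40.7 × 27.39 / (180 + 27.39) = 40.7 × 27.39/207.4 = 5.38 V.
(Unloaded it would have been 9.60 V.)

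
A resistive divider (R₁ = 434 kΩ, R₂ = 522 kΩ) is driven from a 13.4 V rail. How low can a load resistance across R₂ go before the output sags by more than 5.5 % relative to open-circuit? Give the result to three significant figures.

Output resistance R_th = R₁‖R₂ = (434 × 522)/956.0 = 237.0 kΩ.
The fractional drop is R_th/(R_th + R_L); requiring this ≤ 0.0550 gives R_L ≥ R_th(1/0.0550 − 1) = 237.0 × 17.18 = 4.07 MΩ.

R_L(min) ≈ 4.07 MΩ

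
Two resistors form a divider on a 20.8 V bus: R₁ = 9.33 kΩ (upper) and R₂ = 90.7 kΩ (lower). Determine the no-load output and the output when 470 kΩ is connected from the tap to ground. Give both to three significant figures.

Open-circuit: V = 20.8 × 90.7/(9.33 + 90.7) = 18.9 V.
With the load, R₂ becomes R₂‖R_L = 76.03 kΩ, so V = 20.8 × 76.03/85.36 = 18.5 V.

Unloaded: 18.9 V; loaded: 18.5 V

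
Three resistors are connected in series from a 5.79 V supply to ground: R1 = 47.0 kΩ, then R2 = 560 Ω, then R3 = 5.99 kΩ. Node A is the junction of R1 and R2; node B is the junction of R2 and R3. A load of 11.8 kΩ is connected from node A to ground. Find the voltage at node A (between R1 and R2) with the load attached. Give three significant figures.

Below node A the series string R2+R3 = 6550 Ω sits in parallel with the 11800 Ω load: 4212 Ω.
V_A = 5.79 × 4212/(47000 + 4212) = 0.476 V.

V ≈ 0.476 V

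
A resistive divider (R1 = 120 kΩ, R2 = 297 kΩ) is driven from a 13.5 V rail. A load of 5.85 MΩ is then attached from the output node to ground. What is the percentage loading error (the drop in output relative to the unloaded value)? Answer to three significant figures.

The divider's output (Thévenin) resistance is R1‖R2 = 85.47 kΩ.
Fractional drop under load = R_th/(R_th + R_L) = 85.47 / (85.47 + 5850) = 0.01440.
So the output falls by 1.44 %.

1.44 %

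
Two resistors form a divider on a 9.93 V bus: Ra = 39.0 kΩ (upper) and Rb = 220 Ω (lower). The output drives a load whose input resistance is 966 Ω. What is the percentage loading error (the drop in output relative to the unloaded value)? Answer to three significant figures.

The divider's output (Thévenin) resistance is Ra‖Rb = 218.8 Ω.
Fractional drop under load = R_th/(R_th + R_L) = 218.8 / (218.8 + 966) = 0.1846.
So the output falls by 18.5 %.

18.5 %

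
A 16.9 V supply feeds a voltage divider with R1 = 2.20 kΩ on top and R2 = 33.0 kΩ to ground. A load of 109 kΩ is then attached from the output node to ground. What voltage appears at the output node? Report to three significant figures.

The load sits in parallel with R2: R2‖R_L = (33.0 × 109) / (33.0 + 109) = 25.33 kΩ.
V_out = 16.9 × 25.33 / (2.20 + 25.33) = 16.9 × 25.33/27.53 = 15.5 V.
(Unloaded it would have been 15.8 V.)

V_out ≈ 15.5 V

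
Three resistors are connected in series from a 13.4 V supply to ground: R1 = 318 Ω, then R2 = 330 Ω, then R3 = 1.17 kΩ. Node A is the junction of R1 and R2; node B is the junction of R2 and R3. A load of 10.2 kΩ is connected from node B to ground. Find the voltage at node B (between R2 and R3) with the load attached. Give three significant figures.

At node B, R3 is in parallel with the load: R3‖R_L = 1050 Ω.
Below node A the resistance is R2 + (R3‖R_L) = 1380 Ω, so V_A = 13.4 × 1380/1698 = 10.89 V.
Then V_B = V_A × (R3‖R_L)/(R2 + R3‖R_L) = 10.89 × 1050/1380 = 8.29 V.

V ≈ 8.29 V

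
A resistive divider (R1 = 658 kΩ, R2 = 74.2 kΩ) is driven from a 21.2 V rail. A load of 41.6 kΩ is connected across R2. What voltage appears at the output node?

V_out ≈ 0.825 V

The load sits in parallel with R2: R2‖R_L = (74.2 × 41.6) / (74.2 + 41.6) = 26.66 kΩ.
V_out = 21.2 × 26.66 / (658 + 26.66) = 21.2 × 26.66/684.7 = 0.825 V.
(Unloaded it would have been 2.15 V.)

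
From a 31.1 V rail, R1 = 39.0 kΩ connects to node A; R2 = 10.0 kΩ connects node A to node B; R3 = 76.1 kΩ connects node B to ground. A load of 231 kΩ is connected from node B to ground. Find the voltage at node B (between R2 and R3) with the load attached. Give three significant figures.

At node B, R3 is in parallel with the load: R3‖R_L = 57.24 kΩ.
Below node A the resistance is R2 + (R3‖R_L) = 67.24 kΩ, so V_A = 31.1 × 67.24/106.2 = 19.68 V.
Then V_B = V_A × (R3‖R_L)/(R2 + R3‖R_L) = 19.68 × 57.24/67.24 = 16.8 V.

V ≈ 16.8 V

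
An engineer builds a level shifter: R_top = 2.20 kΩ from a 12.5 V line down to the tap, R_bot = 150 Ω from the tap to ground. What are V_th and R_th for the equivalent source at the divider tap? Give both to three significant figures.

V_th = 0.798 V, R_th = 140 Ω

V_th is the open-circuit tap voltage: 12.5 × 150/(2200 + 150) = 0.798 V.
With the supply zeroed, R_top and R_bot appear in parallel from the tap: R_th = R_top‖R_bot = (2200 × 150)/2350 = 140 Ω.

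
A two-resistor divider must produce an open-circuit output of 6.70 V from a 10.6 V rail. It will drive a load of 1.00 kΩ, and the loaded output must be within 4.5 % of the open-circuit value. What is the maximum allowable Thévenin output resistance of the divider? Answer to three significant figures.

Loading drop = R_th/(R_th + R_L) ≤ 0.0450, so R_th ≤ R_L · ε/(1−ε) = 1.00 kΩ × 0.0450/0.9550 = 47.1 Ω.

R_th ≤ 47.1 Ω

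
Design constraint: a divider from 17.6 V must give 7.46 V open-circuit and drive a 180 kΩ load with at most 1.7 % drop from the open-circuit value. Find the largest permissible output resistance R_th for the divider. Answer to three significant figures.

Loading drop = R_th/(R_th + R_L) ≤ 0.0170, so R_th ≤ R_L · ε/(1−ε) = 180 kΩ × 0.0170/0.9830 = 3.11 kΩ.
(Any R1, R2 with R2/(R1+R2) = 0.424 and R1‖R2 ≤ 3.11 kΩ will meet the spec.)

R_th ≤ 3.11 kΩ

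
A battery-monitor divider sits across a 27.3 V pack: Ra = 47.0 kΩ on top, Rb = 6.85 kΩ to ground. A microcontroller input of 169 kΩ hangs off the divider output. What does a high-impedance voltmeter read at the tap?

The load sits in parallel with Rb: Rb‖R_L = (6.85 × 169) / (6.85 + 169) = 6.583 kΩ.
V_out = 27.3 × 6.583 / (47.0 + 6.583) = 27.3 × 6.583/53.58 = 3.35 V.

V_out ≈ 3.35 V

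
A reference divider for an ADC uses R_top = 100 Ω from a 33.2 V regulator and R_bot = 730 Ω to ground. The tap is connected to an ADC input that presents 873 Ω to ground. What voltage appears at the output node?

V_out ≈ 26.5 V

The load sits in parallel with R_bot: R_bot‖R_L = (730 × 873) / (730 + 873) = 397.6 Ω.
V_out = 33.2 × 397.6 / (100 + 397.6) = 33.2 × 397.6/497.6 = 26.5 V.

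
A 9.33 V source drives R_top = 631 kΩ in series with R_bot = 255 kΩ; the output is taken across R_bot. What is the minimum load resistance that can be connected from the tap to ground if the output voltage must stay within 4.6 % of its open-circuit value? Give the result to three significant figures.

R_L(min) ≈ 3.77 MΩ

Output resistance R_th = R_top‖R_bot = (631 × 255)/886.0 = 181.6 kΩ.
The fractional drop is R_th/(R_th + R_L); requiring this ≤ 0.0460 gives R_L ≥ R_th(1/0.0460 − 1) = 181.6 × 20.74 = 3.77 MΩ.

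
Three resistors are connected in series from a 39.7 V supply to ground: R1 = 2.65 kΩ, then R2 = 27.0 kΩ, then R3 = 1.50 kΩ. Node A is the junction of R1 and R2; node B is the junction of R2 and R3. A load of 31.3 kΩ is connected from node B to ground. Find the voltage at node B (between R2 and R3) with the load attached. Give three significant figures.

At node B, R3 is in parallel with the load: R3‖R_L = 1.431 kΩ.
Below node A the resistance is R2 + (R3‖R_L) = 28.43 kΩ, so V_A = 39.7 × 28.43/31.08 = 36.32 V.
Then V_B = V_A × (R3‖R_L)/(R2 + R3‖R_L) = 36.32 × 1.431/28.43 = 1.83 V.

V ≈ 1.83 V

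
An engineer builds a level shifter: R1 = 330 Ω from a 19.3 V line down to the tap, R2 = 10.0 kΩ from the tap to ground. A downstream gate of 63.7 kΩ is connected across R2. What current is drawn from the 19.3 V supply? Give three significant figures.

R2‖R_L = 8643 Ω, so the source sees R1 + R2‖R_L = 8973 Ω.
I = 19.3 V / 8973 Ω = 2.15 mA.

I ≈ 2.15 mA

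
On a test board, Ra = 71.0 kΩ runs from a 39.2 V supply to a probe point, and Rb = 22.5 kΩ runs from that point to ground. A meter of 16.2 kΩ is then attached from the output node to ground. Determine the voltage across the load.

The load sits in parallel with Rb: Rb‖R_L = (22.5 × 16.2) / (22.5 + 16.2) = 9.419 kΩ.
V_out = 39.2 × 9.419 / (71.0 + 9.419) = 39.2 × 9.419/80.42 = 4.59 V.
(Unloaded it would have been 9.43 V.)

V_out ≈ 4.59 V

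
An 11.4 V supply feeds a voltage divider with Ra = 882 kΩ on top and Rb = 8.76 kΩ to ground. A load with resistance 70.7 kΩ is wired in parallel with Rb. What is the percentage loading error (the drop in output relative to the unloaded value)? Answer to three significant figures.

The divider's output (Thévenin) resistance is Ra‖Rb = 8.674 kΩ.
Fractional drop under load = R_th/(R_th + R_L) = 8.674 / (8.674 + 70.7) = 0.1093.
So the output falls by 10.9 %.

10.9 %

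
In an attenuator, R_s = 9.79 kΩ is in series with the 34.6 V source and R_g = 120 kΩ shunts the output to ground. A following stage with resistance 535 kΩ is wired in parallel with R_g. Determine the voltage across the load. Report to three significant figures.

The load sits in parallel with R_g: R_g‖R_L = (120 × 535) / (120 + 535) = 98.02 kΩ.
V_out = 34.6 × 98.02 / (9.79 + 98.02) = 34.6 × 98.02/107.8 = 31.5 V.

V_out ≈ 31.5 V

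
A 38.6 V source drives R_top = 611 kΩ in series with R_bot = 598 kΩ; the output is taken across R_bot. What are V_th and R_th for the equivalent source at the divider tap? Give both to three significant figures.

V_th is the open-circuit tap voltage: 38.6 × 598/(611 + 598) = 19.1 V.
With the supply zeroed, R_top and R_bot appear in parallel from the tap: R_th = R_top‖R_bot = (611 × 598)/1209 = 302 kΩ.

V_th = 19.1 V, R_th = 302 kΩ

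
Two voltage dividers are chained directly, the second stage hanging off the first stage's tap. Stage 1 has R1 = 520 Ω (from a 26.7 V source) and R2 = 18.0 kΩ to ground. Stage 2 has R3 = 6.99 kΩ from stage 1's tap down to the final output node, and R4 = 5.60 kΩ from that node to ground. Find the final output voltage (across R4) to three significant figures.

V_out ≈ 11.1 V

Stage 2 presents R3+R4 = 12590 Ω as a load on stage 1's tap.
Stage 1's lower leg becomes R2‖(R3+R4) = 7408 Ω, so V_mid = 26.7 × 7408/7928 = 24.95 V.
Stage 2 is itself unloaded: V_out = V_mid × R4/(R3+R4) = 24.95 × 5600/12590 = 11.1 V.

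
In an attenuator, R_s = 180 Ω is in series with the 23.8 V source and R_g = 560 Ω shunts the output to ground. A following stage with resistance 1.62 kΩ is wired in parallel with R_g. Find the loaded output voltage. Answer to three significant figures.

The load sits in parallel with R_g: R_g‖R_L = (560 × 1620) / (560 + 1620) = 416.1 Ω.
V_out = 23.8 × 416.1 / (180 + 416.1) = 23.8 × 416.1/596.1 = 16.6 V.
(Unloaded it would have been 18.0 V.)

V_out ≈ 16.6 V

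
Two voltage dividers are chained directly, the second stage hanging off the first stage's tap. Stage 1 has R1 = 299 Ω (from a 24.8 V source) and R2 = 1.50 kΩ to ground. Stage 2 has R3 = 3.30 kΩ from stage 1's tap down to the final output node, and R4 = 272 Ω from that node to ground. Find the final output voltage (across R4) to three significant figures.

Stage 2 presents R3+R4 = 3572 Ω as a load on stage 1's tap.
Stage 1's lower leg becomes R2‖(R3+R4) = 1056 Ω, so V_mid = 24.8 × 1056/1355 = 19.33 V.
Stage 2 is itself unloaded: V_out = V_mid × R4/(R3+R4) = 19.33 × 272/3572 = 1.47 V.

V_out ≈ 1.47 V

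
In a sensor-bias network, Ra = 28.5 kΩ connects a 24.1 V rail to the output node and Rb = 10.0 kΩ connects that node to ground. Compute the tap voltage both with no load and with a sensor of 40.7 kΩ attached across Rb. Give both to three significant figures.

Unloaded: 6.26 V; loaded: 5.30 V

Open-circuit: V = 24.1 × 10.0/(28.5 + 10.0) = 6.26 V.
With the load, Rb becomes Rb‖R_L = 8.028 kΩ, so V = 24.1 × 8.028/36.53 = 5.30 V.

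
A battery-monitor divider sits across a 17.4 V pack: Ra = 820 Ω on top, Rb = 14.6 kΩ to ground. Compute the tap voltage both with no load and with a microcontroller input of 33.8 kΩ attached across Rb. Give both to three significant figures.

Open-circuit: V = 17.4 × 14600/(820 + 14600) = 16.5 V.
With the load, Rb becomes Rb‖R_L = 10200 Ω, so V = 17.4 × 10200/11020 = 16.1 V.

Unloaded: 16.5 V; loaded: 16.1 V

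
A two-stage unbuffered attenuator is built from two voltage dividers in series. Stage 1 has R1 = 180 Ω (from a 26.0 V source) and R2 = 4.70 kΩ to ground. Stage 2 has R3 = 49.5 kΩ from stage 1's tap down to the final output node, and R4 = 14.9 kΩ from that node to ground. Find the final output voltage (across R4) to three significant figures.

V_out ≈ 5.78 V

Stage 2 presents R3+R4 = 64400 Ω as a load on stage 1's tap.
Stage 1's lower leg becomes R2‖(R3+R4) = 4380 Ω, so V_mid = 26.0 × 4380/4560 = 24.97 V.
Stage 2 is itself unloaded: V_out = V_mid × R4/(R3+R4) = 24.97 × 14900/64400 = 5.78 V.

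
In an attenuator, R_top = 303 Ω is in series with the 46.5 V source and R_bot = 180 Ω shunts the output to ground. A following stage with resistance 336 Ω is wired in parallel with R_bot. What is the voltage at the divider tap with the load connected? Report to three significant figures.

The load sits in parallel with R_bot: R_bot‖R_L = (180 × 336) / (180 + 336) = 117.2 Ω.
V_out = 46.5 × 117.2 / (303 + 117.2) = 46.5 × 117.2/420.2 = 13.0 V.

V_out ≈ 13.0 V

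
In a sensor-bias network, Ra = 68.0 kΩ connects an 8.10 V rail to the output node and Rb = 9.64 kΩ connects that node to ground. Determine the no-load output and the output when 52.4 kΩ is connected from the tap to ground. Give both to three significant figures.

Open-circuit: V = 8.10 × 9.64/(68.0 + 9.64) = 1.01 V.
With the load, Rb becomes Rb‖R_L = 8.142 kΩ, so V = 8.10 × 8.142/76.14 = 0.866 V.

Unloaded: 1.01 V; loaded: 0.866 V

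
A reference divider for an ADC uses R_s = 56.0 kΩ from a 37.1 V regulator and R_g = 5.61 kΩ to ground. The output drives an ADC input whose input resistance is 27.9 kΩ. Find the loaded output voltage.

V_out ≈ 2.86 V

The load sits in parallel with R_g: R_g‖R_L = (5.61 × 27.9) / (5.61 + 27.9) = 4.671 kΩ.
V_out = 37.1 × 4.671 / (56.0 + 4.671) = 37.1 × 4.671/60.67 = 2.86 V.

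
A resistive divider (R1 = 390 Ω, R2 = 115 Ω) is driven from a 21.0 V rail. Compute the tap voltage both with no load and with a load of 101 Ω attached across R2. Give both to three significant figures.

Open-circuit: V = 21.0 × 115/(390 + 115) = 4.78 V.
With the load, R2 becomes R2‖R_L = 53.77 Ω, so V = 21.0 × 53.77/443.8 = 2.54 V.

Unloaded: 4.78 V; loaded: 2.54 V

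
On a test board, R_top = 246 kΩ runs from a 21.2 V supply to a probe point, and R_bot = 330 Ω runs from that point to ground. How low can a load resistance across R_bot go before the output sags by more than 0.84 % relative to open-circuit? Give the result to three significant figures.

R_L(min) ≈ 38.9 kΩ

Output resistance R_th = R_top‖R_bot = (246000 × 330)/246300 = 329.6 Ω.
The fractional drop is R_th/(R_th + R_L); requiring this ≤ 0.00840 gives R_L ≥ R_th(1/0.00840 − 1) = 329.6 × 118.0 = 38.9 kΩ.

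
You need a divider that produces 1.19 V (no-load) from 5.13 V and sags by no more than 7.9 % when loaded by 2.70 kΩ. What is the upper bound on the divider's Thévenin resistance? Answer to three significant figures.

Loading drop = R_th/(R_th + R_L) ≤ 0.0790, so R_th ≤ R_L · ε/(1−ε) = 2.70 kΩ × 0.0790/0.9210 = 232 Ω.
(Any R1, R2 with R2/(R1+R2) = 0.232 and R1‖R2 ≤ 232 Ω will meet the spec.)

R_th ≤ 232 Ω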